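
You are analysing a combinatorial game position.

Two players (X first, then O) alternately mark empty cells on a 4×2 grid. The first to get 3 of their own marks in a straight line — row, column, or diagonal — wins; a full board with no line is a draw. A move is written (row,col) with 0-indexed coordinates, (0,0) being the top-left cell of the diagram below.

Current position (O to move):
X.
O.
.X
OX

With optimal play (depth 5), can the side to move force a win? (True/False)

ply 1, O at X./O./.X/OX | (0,1)=-1→XO/O./.X/OX; (1,1)=+0→X./OO/.X/OX; (2,0)=+1→X./O./OX/OX*
ply 2: X./O./OX/OX is terminal -1 (X); from X./O./.X/OX depth 5

O winning at [X./O./.X/OX]: True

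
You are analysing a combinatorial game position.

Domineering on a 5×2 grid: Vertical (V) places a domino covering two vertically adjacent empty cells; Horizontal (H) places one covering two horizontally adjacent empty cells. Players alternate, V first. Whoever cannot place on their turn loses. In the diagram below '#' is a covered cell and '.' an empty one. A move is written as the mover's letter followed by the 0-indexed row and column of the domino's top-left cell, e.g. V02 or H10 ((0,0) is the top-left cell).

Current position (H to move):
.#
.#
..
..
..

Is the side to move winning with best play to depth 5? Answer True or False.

ply 1, H at .#/.#/../../.. | H20=-1→.#/.#/##/../..; H30=+1→.#/.#/../##/..*; H40=-1→.#/.#/../../##
ply 2, V at .#/.#/../##/.. | V00=-1→##/##/../##/..*; V10=-1→.#/##/#./##/..
ply 3, H at ##/##/../##/.. | H20=+1→##/##/##/##/..*; H40=+1→##/##/../##/##
ply 4: ##/##/##/##/.. is terminal -1 (V); from .#/.#/../../.. depth 5

H winning at [.#/.#/../../..]: True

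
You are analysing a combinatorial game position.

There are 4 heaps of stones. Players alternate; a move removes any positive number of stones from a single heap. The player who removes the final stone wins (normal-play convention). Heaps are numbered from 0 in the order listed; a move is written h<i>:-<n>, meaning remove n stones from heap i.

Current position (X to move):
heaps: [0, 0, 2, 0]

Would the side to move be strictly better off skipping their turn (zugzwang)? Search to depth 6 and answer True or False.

[(0,0,2,0)] X move#1: h2:-1:-1/(0,0,1,0), h2:-2:+1/(0,0,0,0)*
[(0,0,0,0)] end (terminal -1, O#2); searched (0,0,2,0) to 6
pass branch (O moves first from the same position):
  | [(0,0,2,0)] O move#1: h2:-1:-1/(0,0,1,0), h2:-2:+1/(0,0,0,0)*
  | [(0,0,0,0)] end (terminal -1, X#2); searched (0,0,2,0) to 6
X moving scores +1; X passing scores -1

zugzwang((0,0,2,0), X) = False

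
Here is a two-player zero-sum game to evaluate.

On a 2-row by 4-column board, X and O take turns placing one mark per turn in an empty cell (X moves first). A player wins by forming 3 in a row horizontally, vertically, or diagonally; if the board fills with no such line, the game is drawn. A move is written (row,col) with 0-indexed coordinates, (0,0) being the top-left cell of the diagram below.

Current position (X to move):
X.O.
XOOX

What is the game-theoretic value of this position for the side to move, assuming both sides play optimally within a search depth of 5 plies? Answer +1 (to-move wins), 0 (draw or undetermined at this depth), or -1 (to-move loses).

value(X.O./XOOX, X) = 0

ply 1, X at X.O./XOOX | (0,1)=+0→XXO./XOOX*; (0,3)=+0→X.OX/XOOX
ply 2, O at XXO./XOOX | (0,3)=+0→XXOO/XOOX*
ply 3: XXOO/XOOX is terminal +0 (X); from X.O./XOOX depth 5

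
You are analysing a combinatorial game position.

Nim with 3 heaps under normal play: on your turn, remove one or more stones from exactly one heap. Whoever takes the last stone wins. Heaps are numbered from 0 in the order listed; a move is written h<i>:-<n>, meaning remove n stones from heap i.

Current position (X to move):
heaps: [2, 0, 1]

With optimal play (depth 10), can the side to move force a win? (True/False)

X winning at [(2,0,1)]: True

p1 X@[(2,0,1)]: h0:-1[(1,0,1)]+1* h0:-2[(0,0,1)]-1 h2:-1[(2,0,0)]-1
p2 O@[(1,0,1)]: h0:-1[(0,0,1)]-1* h2:-1[(1,0,0)]-1
p3 X@[(0,0,1)]: h2:-1[(0,0,0)]+1*
p4 O@[(0,0,0)] terminal -1; root [(2,0,1)] d10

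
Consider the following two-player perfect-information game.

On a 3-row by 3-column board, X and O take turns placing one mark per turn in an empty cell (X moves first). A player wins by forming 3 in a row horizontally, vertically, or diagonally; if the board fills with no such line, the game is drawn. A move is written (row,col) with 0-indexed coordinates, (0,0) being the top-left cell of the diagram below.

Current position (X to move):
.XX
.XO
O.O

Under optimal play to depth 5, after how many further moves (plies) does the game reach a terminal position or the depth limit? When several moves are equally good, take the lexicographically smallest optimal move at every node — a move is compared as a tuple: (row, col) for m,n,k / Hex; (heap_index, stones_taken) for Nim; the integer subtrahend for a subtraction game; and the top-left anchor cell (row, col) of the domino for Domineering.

PV length from [.XX/.XO/O.O]: 1 ply

[.XX/.XO/O.O] X move#1: (0,0):+1/XXX/.XO/O.O*, (1,0):-1/.XX/XXO/O.O, (2,1):+1/.XX/.XO/OXO
[XXX/.XO/O.O] end (terminal -1, O#2); searched .XX/.XO/O.O to 5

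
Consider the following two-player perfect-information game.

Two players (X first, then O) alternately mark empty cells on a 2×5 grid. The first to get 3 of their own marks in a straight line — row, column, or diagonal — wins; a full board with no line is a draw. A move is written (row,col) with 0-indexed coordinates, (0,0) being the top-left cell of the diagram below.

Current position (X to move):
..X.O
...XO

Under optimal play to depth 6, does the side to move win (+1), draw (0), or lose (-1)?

ply 1, X at ..X.O/...XO | (0,0)=+0→X.X.O/...XO; (0,1)=+1→.XX.O/...XO*; (0,3)=+0→..XXO/...XO; (1,0)=+0→..X.O/X..XO; (1,1)=+1→..X.O/.X.XO; (1,2)=+1→..X.O/..XXO
ply 2, O at .XX.O/...XO | (0,0)=-1→OXX.O/...XO*; (0,3)=-1→.XXOO/...XO; (1,0)=-1→.XX.O/O..XO; (1,1)=-1→.XX.O/.O.XO; (1,2)=-1→.XX.O/..OXO
ply 3, X at OXX.O/...XO | (0,3)=+1→OXXXO/...XO*; (1,0)=+0→OXX.O/X..XO; (1,1)=+1→OXX.O/.X.XO; (1,2)=+1→OXX.O/..XXO
ply 4: OXXXO/...XO is terminal -1 (O); from ..X.O/...XO depth 6

value(..X.O/...XO, X) = +1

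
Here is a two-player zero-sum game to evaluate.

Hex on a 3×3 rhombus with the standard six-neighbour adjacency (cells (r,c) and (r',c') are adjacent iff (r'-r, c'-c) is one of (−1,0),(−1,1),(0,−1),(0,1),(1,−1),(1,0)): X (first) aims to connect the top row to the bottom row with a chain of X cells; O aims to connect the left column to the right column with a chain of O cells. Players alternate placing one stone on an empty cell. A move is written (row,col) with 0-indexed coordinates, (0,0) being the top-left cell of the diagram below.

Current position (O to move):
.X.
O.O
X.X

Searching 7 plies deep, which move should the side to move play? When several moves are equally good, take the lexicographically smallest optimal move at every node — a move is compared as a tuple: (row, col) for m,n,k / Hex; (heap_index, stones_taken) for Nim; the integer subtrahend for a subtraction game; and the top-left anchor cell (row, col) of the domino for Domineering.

[.X./O.O/X.X] O move#1: (0,0):-1/OX./O.O/X.X, (0,2):-1/.XO/O.O/X.X, (1,1):+1/.X./OOO/X.X*, (2,1):-1/.X./O.O/XOX
[.X./OOO/X.X] end (terminal -1, X#2); searched .X./O.O/X.X to 7

O's best at [.X./O.O/X.X]: (1,1)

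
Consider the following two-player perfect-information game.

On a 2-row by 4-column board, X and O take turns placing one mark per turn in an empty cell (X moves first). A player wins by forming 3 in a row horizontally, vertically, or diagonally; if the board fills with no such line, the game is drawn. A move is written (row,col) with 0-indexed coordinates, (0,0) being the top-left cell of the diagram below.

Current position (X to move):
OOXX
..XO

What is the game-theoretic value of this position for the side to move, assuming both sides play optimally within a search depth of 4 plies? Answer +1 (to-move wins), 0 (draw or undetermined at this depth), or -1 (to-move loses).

value(OOXX/..XO, X) = 0

ply 1, X at OOXX/..XO | (1,0)=+0→OOXX/X.XO*; (1,1)=+0→OOXX/.XXO
ply 2, O at OOXX/X.XO | (1,1)=+0→OOXX/XOXO*
ply 3: OOXX/XOXO is terminal +0 (X); from OOXX/..XO depth 4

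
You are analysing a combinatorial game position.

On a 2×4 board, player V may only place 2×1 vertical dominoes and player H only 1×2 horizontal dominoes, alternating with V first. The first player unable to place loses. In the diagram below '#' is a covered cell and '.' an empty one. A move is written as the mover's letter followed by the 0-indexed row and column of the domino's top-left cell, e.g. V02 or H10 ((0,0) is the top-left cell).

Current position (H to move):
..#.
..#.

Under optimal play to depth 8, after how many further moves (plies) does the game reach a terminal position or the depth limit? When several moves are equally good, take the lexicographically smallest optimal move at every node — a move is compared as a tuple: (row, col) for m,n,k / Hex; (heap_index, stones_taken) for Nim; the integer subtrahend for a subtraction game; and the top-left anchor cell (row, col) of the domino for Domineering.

PV length from [..#./..#.]: 3 plies

ply 1, H at ..#./..#. | H00=+1→###./..#.*; H10=+1→..#./###.
ply 2, V at ###./..#. | V03=-1→####/..##*
ply 3, H at ####/..## | H10=+1→####/####*
ply 4: ####/#### is terminal -1 (V); from ..#./..#. depth 8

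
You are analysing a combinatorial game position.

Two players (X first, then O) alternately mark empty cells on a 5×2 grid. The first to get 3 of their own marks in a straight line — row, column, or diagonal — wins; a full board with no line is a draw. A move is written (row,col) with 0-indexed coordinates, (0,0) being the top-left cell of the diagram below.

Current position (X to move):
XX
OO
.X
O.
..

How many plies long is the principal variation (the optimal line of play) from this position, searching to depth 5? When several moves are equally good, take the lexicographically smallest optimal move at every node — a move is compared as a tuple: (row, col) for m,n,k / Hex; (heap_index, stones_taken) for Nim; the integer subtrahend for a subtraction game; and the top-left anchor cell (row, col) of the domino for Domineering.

[XX/OO/.X/O./..] X move#1: (2,0):+0/XX/OO/XX/O./..*, (3,1):-1/XX/OO/.X/OX/.., (4,0):-1/XX/OO/.X/O./X., (4,1):-1/XX/OO/.X/O./.X
[XX/OO/XX/O./..] O move#2: (3,1):+0/XX/OO/XX/OO/..*, (4,0):+0/XX/OO/XX/O./O., (4,1):+0/XX/OO/XX/O./.O
[XX/OO/XX/OO/..] X move#3: (4,0):+0/XX/OO/XX/OO/X.*, (4,1):+0/XX/OO/XX/OO/.X
[XX/OO/XX/OO/X.] O move#4: (4,1):+0/XX/OO/XX/OO/XO*
[XX/OO/XX/OO/XO] end (terminal +0, X#5); searched XX/OO/.X/O./.. to 5

PV length from [XX/OO/.X/O./..]: 4 plies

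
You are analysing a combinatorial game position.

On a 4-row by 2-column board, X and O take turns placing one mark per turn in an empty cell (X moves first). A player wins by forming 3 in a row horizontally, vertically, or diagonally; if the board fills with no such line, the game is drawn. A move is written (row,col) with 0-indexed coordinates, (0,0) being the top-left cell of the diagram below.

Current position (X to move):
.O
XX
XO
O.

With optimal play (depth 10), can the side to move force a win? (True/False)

X winning at [.O/XX/XO/O.]: True

ply 1, X at .O/XX/XO/O. | (0,0)=+1→XO/XX/XO/O.*; (3,1)=+0→.O/XX/XO/OX
ply 2: XO/XX/XO/O. is terminal -1 (O); from .O/XX/XO/O. depth 10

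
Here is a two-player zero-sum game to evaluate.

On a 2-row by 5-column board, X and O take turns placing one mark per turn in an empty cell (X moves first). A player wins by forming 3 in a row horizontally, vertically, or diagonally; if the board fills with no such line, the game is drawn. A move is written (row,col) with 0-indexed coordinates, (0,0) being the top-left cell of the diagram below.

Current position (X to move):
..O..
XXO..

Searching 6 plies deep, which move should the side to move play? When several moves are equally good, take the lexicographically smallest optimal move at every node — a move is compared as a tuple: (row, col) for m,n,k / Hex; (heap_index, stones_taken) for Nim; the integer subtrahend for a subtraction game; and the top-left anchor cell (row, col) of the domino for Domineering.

p1 X@[..O../XXO..]: (0,0)[X.O../XXO..]-1 (0,1)[.XO../XXO..]+0* (0,3)[..OX./XXO..]+0 (0,4)[..O.X/XXO..]-1 (1,3)[..O../XXOX.]-1 (1,4)[..O../XXO.X]-1
p2 O@[.XO../XXO..]: (0,0)[OXO../XXO..]+0* (0,3)[.XOO./XXO..]+0 (0,4)[.XO.O/XXO..]+0 (1,3)[.XO../XXOO.]+0 (1,4)[.XO../XXO.O]+0
p3 X@[OXO../XXO..]: (0,3)[OXOX./XXO..]+0* (0,4)[OXO.X/XXO..]+0 (1,3)[OXO../XXOX.]+0 (1,4)[OXO../XXO.X]+0
p4 O@[OXOX./XXO..]: (0,4)[OXOXO/XXO..]+0* (1,3)[OXOX./XXOO.]+0 (1,4)[OXOX./XXO.O]+0
p5 X@[OXOXO/XXO..]: (1,3)[OXOXO/XXOX.]+0* (1,4)[OXOXO/XXO.X]+0
p6 O@[OXOXO/XXOX.]: (1,4)[OXOXO/XXOXO]+0*
p7 X@[OXOXO/XXOXO] terminal +0; root [..O../XXO..] d6

X's best at [..O../XXO..]: (0,1)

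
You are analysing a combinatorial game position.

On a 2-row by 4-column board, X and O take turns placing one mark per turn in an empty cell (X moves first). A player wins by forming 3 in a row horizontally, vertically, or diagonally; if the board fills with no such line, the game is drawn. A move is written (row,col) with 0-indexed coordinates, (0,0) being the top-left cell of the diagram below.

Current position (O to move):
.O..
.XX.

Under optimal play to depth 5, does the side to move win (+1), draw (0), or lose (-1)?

p1 O@[.O../.XX.]: (0,0)[OO../.XX.]-1* (0,2)[.OO./.XX.]-1 (0,3)[.O.O/.XX.]-1 (1,0)[.O../OXX.]-1 (1,3)[.O../.XXO]-1
p2 X@[OO../.XX.]: (0,2)[OOX./.XX.]+1* (0,3)[OO.X/.XX.]-1 (1,0)[OO../XXX.]+1 (1,3)[OO../.XXX]+1
p3 O@[OOX./.XX.]: (0,3)[OOXO/.XX.]-1* (1,0)[OOX./OXX.]-1 (1,3)[OOX./.XXO]-1
p4 X@[OOXO/.XX.]: (1,0)[OOXO/XXX.]+1* (1,3)[OOXO/.XXX]+1
p5 O@[OOXO/XXX.] terminal -1; root [.O../.XX.] d5

value(.O../.XX., O) = -1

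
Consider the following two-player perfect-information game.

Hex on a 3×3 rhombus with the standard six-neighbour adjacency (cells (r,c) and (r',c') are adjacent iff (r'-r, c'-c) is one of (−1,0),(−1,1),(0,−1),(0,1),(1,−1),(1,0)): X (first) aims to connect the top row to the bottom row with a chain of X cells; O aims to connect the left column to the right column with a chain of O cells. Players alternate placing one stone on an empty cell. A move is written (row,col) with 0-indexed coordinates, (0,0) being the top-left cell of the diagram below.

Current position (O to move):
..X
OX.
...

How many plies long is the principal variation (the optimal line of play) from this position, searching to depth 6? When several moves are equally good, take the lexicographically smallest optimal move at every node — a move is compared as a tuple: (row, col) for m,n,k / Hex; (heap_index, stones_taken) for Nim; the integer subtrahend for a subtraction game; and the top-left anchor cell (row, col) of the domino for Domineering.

PV length from [..X/OX./...]: 4 plies

[..X/OX./...] O move#1: (0,0):-1/O.X/OX./...*, (0,1):-1/.OX/OX./..., (1,2):-1/..X/OXO/..., (2,0):-1/..X/OX./O.., (2,1):-1/..X/OX./.O., (2,2):-1/..X/OX./..O
[O.X/OX./...] X move#2: (0,1):+1/OXX/OX./...*, (1,2):+1/O.X/OXX/..., (2,0):+1/O.X/OX./X.., (2,1):+1/O.X/OX./.X., (2,2):+1/O.X/OX./..X
[OXX/OX./...] O move#3: (1,2):-1/OXX/OXO/...*, (2,0):-1/OXX/OX./O.., (2,1):-1/OXX/OX./.O., (2,2):-1/OXX/OX./..O
[OXX/OXO/...] X move#4: (2,0):+1/OXX/OXO/X..*, (2,1):+1/OXX/OXO/.X., (2,2):+1/OXX/OXO/..X
[OXX/OXO/X..] end (terminal -1, O#5); searched ..X/OX./... to 6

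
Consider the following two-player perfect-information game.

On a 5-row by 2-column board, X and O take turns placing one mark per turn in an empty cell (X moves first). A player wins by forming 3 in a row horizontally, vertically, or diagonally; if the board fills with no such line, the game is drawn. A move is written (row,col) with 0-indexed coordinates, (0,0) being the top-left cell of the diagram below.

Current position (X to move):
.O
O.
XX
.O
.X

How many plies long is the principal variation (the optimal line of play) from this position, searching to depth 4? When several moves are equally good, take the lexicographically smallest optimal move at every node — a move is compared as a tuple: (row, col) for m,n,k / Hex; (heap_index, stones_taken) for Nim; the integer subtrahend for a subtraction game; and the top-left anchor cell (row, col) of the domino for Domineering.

p1 X@[.O/O./XX/.O/.X]: (0,0)[XO/O./XX/.O/.X]+0* (1,1)[.O/OX/XX/.O/.X]+0 (3,0)[.O/O./XX/XO/.X]+0 (4,0)[.O/O./XX/.O/XX]+0
p2 O@[XO/O./XX/.O/.X]: (1,1)[XO/OO/XX/.O/.X]+0* (3,0)[XO/O./XX/OO/.X]+0 (4,0)[XO/O./XX/.O/OX]+0
p3 X@[XO/OO/XX/.O/.X]: (3,0)[XO/OO/XX/XO/.X]+0* (4,0)[XO/OO/XX/.O/XX]+0
p4 O@[XO/OO/XX/XO/.X]: (4,0)[XO/OO/XX/XO/OX]+0*
p5 X@[XO/OO/XX/XO/OX] terminal +0; root [.O/O./XX/.O/.X] d4

PV length from [.O/O./XX/.O/.X]: 4 plies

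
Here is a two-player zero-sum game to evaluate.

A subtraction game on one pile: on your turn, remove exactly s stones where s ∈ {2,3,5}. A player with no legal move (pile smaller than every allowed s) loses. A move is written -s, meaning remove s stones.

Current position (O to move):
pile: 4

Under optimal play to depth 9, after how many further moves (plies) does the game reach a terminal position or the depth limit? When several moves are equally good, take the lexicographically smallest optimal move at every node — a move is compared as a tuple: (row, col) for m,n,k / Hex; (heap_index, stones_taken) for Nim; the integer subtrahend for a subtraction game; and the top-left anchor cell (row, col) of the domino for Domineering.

ply 1, O at 4 | -2=-1→2; -3=+1→1*
ply 2: 1 is terminal -1 (X); from 4 depth 9

PV length from [4]: 1 ply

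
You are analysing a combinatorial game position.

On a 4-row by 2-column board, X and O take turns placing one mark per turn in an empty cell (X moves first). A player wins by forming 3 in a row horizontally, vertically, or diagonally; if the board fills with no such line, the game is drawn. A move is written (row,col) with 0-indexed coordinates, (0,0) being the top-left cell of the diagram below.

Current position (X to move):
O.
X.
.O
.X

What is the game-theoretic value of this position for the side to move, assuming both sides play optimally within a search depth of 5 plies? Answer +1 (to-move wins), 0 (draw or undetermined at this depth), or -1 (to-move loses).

p1 X@[O./X./.O/.X]: (0,1)[OX/X./.O/.X]+0* (1,1)[O./XX/.O/.X]+0 (2,0)[O./X./XO/.X]+0 (3,0)[O./X./.O/XX]+0
p2 O@[OX/X./.O/.X]: (1,1)[OX/XO/.O/.X]+0* (2,0)[OX/X./OO/.X]+0 (3,0)[OX/X./.O/OX]+0
p3 X@[OX/XO/.O/.X]: (2,0)[OX/XO/XO/.X]+0* (3,0)[OX/XO/.O/XX]+0
p4 O@[OX/XO/XO/.X]: (3,0)[OX/XO/XO/OX]+0*
p5 X@[OX/XO/XO/OX] terminal +0; root [O./X./.O/.X] d5

value(O./X./.O/.X, X) = 0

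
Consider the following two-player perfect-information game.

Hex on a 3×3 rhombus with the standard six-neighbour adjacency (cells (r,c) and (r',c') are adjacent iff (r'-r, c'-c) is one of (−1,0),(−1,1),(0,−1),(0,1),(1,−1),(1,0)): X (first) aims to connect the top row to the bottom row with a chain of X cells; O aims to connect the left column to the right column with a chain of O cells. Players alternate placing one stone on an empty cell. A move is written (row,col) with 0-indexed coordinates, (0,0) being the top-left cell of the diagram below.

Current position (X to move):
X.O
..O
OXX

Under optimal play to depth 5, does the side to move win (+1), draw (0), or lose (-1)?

value(X.O/..O/OXX, X) = +1

ply 1, X at X.O/..O/OXX | (0,1)=-1→XXO/..O/OXX; (1,0)=-1→X.O/X.O/OXX; (1,1)=+1→X.O/.XO/OXX*
ply 2, O at X.O/.XO/OXX | (0,1)=-1→XOO/.XO/OXX*; (1,0)=-1→X.O/OXO/OXX
ply 3, X at XOO/.XO/OXX | (1,0)=+1→XOO/XXO/OXX*
ply 4: XOO/XXO/OXX is terminal -1 (O); from X.O/..O/OXX depth 5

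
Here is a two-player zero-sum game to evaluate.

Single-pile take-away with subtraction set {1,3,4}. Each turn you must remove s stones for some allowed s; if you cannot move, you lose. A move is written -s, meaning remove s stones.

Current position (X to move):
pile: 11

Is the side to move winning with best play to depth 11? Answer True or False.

X winning at [11]: True

[11] X move#1: -1:-1/10, -3:-1/8, -4:+1/7*
[7] O move#2: -1:-1/6*, -3:-1/4, -4:-1/3
[6] X move#3: -1:-1/5, -3:-1/3, -4:+1/2*
[2] O move#4: -1:-1/1*
[1] X move#5: -1:+1/0*
[0] end (terminal -1, O#6); searched 11 to 11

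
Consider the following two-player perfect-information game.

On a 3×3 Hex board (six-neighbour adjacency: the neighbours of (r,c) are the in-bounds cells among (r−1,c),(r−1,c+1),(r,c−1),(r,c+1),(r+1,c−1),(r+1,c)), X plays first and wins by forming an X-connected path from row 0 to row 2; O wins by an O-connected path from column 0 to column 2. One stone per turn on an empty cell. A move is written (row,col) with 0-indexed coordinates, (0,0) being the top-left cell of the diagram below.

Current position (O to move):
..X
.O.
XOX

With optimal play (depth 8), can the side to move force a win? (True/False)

O winning at [..X/.O./XOX]: False

[..X/.O./XOX] O move#1: (0,0):-1/O.X/.O./XOX*, (0,1):-1/.OX/.O./XOX, (1,0):-1/..X/OO./XOX, (1,2):-1/..X/.OO/XOX
[O.X/.O./XOX] X move#2: (0,1):+1/OXX/.O./XOX*, (1,0):+1/O.X/XO./XOX, (1,2):+1/O.X/.OX/XOX
[OXX/.O./XOX] O move#3: (1,0):-1/OXX/OO./XOX*, (1,2):-1/OXX/.OO/XOX
[OXX/OO./XOX] X move#4: (1,2):+1/OXX/OOX/XOX*
[OXX/OOX/XOX] end (terminal -1, O#5); searched ..X/.O./XOX to 8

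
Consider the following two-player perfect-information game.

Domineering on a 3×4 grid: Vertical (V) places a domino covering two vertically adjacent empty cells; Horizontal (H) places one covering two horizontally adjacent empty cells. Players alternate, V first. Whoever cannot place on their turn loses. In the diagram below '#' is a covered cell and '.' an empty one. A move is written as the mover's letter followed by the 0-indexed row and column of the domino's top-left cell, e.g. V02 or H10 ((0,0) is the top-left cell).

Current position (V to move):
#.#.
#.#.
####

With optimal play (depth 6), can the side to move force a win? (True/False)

ply 1, V at #.#./#.#./#### | V01=+1→###./###./####*; V03=+1→#.##/#.##/####
ply 2: ###./###./#### is terminal -1 (H); from #.#./#.#./#### depth 6

V winning at [#.#./#.#./####]: True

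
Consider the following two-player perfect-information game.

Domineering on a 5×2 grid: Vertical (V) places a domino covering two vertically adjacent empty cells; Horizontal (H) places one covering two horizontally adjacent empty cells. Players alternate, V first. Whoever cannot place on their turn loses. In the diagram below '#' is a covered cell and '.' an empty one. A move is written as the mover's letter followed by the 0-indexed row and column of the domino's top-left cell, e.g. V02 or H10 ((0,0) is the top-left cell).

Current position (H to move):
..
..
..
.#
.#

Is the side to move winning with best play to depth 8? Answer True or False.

H winning at [../../../.#/.#]: True

[../../../.#/.#] H move#1: H00:-1/##/../../.#/.#, H10:+1/../##/../.#/.#*, H20:-1/../../##/.#/.#
[../##/../.#/.#] V move#2: V20:-1/../##/#./##/.#*, V30:-1/../##/../##/##
[../##/#./##/.#] H move#3: H00:+1/##/##/#./##/.#*
[##/##/#./##/.#] end (terminal -1, V#4); searched ../../../.#/.# to 8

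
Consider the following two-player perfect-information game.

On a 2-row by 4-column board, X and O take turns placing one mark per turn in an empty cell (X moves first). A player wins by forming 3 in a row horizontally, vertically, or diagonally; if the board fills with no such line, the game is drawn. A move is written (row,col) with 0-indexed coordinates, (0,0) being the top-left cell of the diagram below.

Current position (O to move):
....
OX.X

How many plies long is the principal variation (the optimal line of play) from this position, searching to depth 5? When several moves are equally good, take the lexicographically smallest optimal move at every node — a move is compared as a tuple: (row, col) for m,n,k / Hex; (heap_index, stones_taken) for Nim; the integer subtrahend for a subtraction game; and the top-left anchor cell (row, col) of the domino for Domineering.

ply 1, O at ..../OX.X | (0,0)=-1→O.../OX.X; (0,1)=-1→.O../OX.X; (0,2)=-1→..O./OX.X; (0,3)=-1→...O/OX.X; (1,2)=+0→..../OXOX*
ply 2, X at ..../OXOX | (0,0)=+0→X.../OXOX*; (0,1)=+0→.X../OXOX; (0,2)=+0→..X./OXOX; (0,3)=+0→...X/OXOX
ply 3, O at X.../OXOX | (0,1)=+0→XO../OXOX*; (0,2)=+0→X.O./OXOX; (0,3)=+0→X..O/OXOX
ply 4, X at XO../OXOX | (0,2)=+0→XOX./OXOX*; (0,3)=+0→XO.X/OXOX
ply 5, O at XOX./OXOX | (0,3)=+0→XOXO/OXOX*
ply 6: XOXO/OXOX is terminal +0 (X); from ..../OX.X depth 5

PV length from [..../OX.X]: 5 plies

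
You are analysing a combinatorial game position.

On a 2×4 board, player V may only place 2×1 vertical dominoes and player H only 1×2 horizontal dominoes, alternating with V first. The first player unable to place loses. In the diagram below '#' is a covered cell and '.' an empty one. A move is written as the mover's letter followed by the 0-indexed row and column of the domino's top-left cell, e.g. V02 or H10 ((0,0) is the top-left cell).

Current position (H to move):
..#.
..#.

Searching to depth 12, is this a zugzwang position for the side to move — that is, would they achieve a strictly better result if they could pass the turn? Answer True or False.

zugzwang(..#./..#., H) = False

[..#./..#.] H move#1: H00:+1/###./..#.*, H10:+1/..#./###.
[###./..#.] V move#2: V03:-1/####/..##*
[####/..##] H move#3: H10:+1/####/####*
[####/####] end (terminal -1, V#4); searched ..#./..#. to 12
suppose H passes — search the same position with V to move:
pass> [..#./..#.] V move#1: V00:+1/#.#./#.#.*, V01:+1/.##./.##., V03:-1/..##/..##
pass> [#.#./#.#.] end (terminal -1, H#2); searched ..#./..#. to 12
for H: play +1, pass -1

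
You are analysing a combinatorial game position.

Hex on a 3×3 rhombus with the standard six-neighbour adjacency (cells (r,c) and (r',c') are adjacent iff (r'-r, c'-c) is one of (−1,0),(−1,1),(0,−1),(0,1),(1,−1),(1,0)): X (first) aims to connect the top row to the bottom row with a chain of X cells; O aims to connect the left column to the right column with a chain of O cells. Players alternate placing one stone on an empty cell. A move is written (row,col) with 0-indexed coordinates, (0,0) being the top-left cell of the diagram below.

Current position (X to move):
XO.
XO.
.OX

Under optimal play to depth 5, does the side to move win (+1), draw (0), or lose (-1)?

value(XO./XO./.OX, X) = +1

ply 1, X at XO./XO./.OX | (0,2)=+1→XOX/XO./.OX*; (1,2)=+1→XO./XOX/.OX; (2,0)=+1→XO./XO./XOX
ply 2, O at XOX/XO./.OX | (1,2)=-1→XOX/XOO/.OX*; (2,0)=-1→XOX/XO./OOX
ply 3, X at XOX/XOO/.OX | (2,0)=+1→XOX/XOO/XOX*
ply 4: XOX/XOO/XOX is terminal -1 (O); from XO./XO./.OX depth 5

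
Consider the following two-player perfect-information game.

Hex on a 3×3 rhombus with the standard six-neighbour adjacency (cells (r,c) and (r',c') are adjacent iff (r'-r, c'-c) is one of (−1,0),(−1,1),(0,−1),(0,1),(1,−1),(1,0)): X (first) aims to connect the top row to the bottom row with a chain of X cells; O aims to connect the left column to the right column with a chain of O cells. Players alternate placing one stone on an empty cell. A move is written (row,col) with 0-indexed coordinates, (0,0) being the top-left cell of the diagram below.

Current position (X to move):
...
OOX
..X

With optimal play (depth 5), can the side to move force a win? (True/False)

X winning at [.../OOX/..X]: True

ply 1, X at .../OOX/..X | (0,0)=-1→X../OOX/..X; (0,1)=-1→.X./OOX/..X; (0,2)=+1→..X/OOX/..X*; (2,0)=-1→.../OOX/X.X; (2,1)=-1→.../OOX/.XX
ply 2: ..X/OOX/..X is terminal -1 (O); from .../OOX/..X depth 5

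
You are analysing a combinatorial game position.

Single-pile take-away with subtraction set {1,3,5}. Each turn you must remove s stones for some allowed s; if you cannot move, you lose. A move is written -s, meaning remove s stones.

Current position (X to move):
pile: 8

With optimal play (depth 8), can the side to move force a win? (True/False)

[8] X move#1: -1:-1/7*, -3:-1/5, -5:-1/3
[7] O move#2: -1:+1/6*, -3:+1/4, -5:+1/2
[6] X move#3: -1:-1/5*, -3:-1/3, -5:-1/1
[5] O move#4: -1:+1/4*, -3:+1/2, -5:+1/0
[4] X move#5: -1:-1/3*, -3:-1/1
[3] O move#6: -1:+1/2*, -3:+1/0
[2] X move#7: -1:-1/1*
[1] O move#8: -1:+1/0*
[0] end (terminal -1, X#9); searched 8 to 8

X winning at [8]: False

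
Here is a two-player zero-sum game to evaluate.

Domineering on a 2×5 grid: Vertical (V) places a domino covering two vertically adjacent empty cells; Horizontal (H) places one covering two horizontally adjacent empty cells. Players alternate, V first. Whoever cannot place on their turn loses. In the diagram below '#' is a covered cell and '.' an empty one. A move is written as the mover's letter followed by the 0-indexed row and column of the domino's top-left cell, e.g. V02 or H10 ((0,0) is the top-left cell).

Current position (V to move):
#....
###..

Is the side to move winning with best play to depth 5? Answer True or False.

ply 1, V at #..../###.. | V03=+1→#..#./####.*; V04=-1→#...#/###.#
ply 2, H at #..#./####. | H01=-1→####./####.*
ply 3, V at ####./####. | V04=+1→#####/#####*
ply 4: #####/##### is terminal -1 (H); from #..../###.. depth 5

V winning at [#..../###..]: True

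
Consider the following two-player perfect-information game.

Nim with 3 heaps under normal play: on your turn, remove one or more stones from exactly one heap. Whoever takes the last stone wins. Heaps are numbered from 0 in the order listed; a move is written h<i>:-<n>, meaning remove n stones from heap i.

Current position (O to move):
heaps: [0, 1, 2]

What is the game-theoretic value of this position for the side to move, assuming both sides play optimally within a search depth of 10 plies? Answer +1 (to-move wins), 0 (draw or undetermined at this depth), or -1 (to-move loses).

p1 O@[(0,1,2)]: h1:-1[(0,0,2)]-1 h2:-1[(0,1,1)]+1* h2:-2[(0,1,0)]-1
p2 X@[(0,1,1)]: h1:-1[(0,0,1)]-1* h2:-1[(0,1,0)]-1
p3 O@[(0,0,1)]: h2:-1[(0,0,0)]+1*
p4 X@[(0,0,0)] terminal -1; root [(0,1,2)] d10

value((0,1,2), O) = +1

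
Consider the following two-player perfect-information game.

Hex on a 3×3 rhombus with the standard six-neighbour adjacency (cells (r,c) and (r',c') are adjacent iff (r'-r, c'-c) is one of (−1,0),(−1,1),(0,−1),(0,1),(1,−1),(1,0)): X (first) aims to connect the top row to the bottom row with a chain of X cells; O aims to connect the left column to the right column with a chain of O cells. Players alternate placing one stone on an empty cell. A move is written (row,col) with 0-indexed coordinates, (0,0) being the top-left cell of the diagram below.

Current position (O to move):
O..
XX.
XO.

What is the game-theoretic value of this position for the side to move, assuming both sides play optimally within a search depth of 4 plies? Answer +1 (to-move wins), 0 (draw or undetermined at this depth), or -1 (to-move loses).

ply 1, O at O../XX./XO. | (0,1)=-1→OO./XX./XO.*; (0,2)=-1→O.O/XX./XO.; (1,2)=-1→O../XXO/XO.; (2,2)=-1→O../XX./XOO
ply 2, X at OO./XX./XO. | (0,2)=+1→OOX/XX./XO.*; (1,2)=-1→OO./XXX/XO.; (2,2)=-1→OO./XX./XOX
ply 3: OOX/XX./XO. is terminal -1 (O); from O../XX./XO. depth 4

value(O../XX./XO., O) = -1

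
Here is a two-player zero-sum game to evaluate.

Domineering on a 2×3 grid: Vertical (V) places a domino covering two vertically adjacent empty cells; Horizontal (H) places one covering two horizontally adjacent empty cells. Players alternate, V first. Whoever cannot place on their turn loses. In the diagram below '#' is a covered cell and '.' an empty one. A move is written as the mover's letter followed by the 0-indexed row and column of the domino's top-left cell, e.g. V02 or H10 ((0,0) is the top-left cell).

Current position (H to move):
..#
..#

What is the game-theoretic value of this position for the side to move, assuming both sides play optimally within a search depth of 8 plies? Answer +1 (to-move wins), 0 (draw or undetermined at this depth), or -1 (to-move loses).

value(..#/..#, H) = +1

p1 H@[..#/..#]: H00[###/..#]+1* H10[..#/###]+1
p2 V@[###/..#] terminal -1; root [..#/..#] d8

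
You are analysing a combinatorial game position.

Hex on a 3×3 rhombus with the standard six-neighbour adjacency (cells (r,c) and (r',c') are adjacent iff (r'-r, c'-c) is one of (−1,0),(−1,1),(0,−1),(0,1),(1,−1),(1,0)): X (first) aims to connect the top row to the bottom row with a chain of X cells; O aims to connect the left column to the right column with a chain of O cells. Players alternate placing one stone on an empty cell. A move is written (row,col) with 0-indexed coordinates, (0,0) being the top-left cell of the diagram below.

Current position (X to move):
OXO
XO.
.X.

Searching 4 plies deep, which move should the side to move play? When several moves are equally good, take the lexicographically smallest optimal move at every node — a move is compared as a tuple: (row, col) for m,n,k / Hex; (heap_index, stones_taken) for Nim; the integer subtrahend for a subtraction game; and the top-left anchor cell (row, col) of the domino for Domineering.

ply 1, X at OXO/XO./.X. | (1,2)=-1→OXO/XOX/.X.; (2,0)=+1→OXO/XO./XX.*; (2,2)=-1→OXO/XO./.XX
ply 2: OXO/XO./XX. is terminal -1 (O); from OXO/XO./.X. depth 4

X's best at [OXO/XO./.X.]: (2,0)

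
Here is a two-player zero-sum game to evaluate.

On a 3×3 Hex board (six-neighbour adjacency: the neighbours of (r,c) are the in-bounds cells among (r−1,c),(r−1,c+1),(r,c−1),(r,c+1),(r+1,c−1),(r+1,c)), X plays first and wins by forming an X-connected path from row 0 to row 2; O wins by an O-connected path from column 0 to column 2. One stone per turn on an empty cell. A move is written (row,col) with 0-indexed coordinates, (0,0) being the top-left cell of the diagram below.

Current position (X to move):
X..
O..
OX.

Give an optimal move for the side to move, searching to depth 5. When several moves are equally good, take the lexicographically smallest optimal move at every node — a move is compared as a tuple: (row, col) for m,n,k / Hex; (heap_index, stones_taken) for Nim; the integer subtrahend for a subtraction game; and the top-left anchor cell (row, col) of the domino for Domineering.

X's best at [X../O../OX.]: (0,2)

p1 X@[X../O../OX.]: (0,1)[XX./O../OX.]-1 (0,2)[X.X/O../OX.]+1* (1,1)[X../OX./OX.]+1 (1,2)[X../O.X/OX.]-1 (2,2)[X../O../OXX]-1
p2 O@[X.X/O../OX.]: (0,1)[XOX/O../OX.]-1* (1,1)[X.X/OO./OX.]-1 (1,2)[X.X/O.O/OX.]-1 (2,2)[X.X/O../OXO]-1
p3 X@[XOX/O../OX.]: (1,1)[XOX/OX./OX.]+1* (1,2)[XOX/O.X/OX.]+1 (2,2)[XOX/O../OXX]+1
p4 O@[XOX/OX./OX.] terminal -1; root [X../O../OX.] d5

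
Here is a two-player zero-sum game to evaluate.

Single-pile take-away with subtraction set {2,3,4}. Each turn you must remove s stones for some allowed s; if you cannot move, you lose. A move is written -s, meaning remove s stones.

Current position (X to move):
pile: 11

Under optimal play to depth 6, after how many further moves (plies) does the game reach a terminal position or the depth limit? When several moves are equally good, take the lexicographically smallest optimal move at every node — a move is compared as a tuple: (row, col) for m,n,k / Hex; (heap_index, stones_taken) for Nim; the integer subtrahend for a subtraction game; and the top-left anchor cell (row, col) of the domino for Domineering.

p1 X@[11]: -2[9]-1 -3[8]-1 -4[7]+1*
p2 O@[7]: -2[5]-1* -3[4]-1 -4[3]-1
p3 X@[5]: -2[3]-1 -3[2]-1 -4[1]+1*
p4 O@[1] terminal -1; root [11] d6

PV length from [11]: 3 plies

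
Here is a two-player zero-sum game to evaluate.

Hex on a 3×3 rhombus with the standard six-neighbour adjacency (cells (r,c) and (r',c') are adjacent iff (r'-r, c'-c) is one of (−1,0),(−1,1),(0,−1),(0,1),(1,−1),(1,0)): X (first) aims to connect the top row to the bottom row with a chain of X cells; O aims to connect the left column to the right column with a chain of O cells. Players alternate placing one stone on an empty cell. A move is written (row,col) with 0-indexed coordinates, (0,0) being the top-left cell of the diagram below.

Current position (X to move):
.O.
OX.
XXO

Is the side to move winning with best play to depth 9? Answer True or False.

[.O./OX./XXO] X move#1: (0,0):-1/XO./OX./XXO, (0,2):+1/.OX/OX./XXO*, (1,2):-1/.O./OXX/XXO
[.OX/OX./XXO] end (terminal -1, O#2); searched .O./OX./XXO to 9

X winning at [.O./OX./XXO]: True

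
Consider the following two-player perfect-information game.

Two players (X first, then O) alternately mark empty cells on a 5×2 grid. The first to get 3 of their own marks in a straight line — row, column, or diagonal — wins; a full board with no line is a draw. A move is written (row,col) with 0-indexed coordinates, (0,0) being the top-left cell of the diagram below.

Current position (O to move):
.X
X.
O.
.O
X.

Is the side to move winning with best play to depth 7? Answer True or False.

O winning at [.X/X./O./.O/X.]: True

ply 1, O at .X/X./O./.O/X. | (0,0)=+0→OX/X./O./.O/X.; (1,1)=+0→.X/XO/O./.O/X.; (2,1)=+1→.X/X./OO/.O/X.*; (3,0)=+0→.X/X./O./OO/X.; (4,1)=+0→.X/X./O./.O/XO
ply 2, X at .X/X./OO/.O/X. | (0,0)=-1→XX/X./OO/.O/X.*; (1,1)=-1→.X/XX/OO/.O/X.; (3,0)=-1→.X/X./OO/XO/X.; (4,1)=-1→.X/X./OO/.O/XX
ply 3, O at XX/X./OO/.O/X. | (1,1)=+1→XX/XO/OO/.O/X.*; (3,0)=+1→XX/X./OO/OO/X.; (4,1)=+1→XX/X./OO/.O/XO
ply 4: XX/XO/OO/.O/X. is terminal -1 (X); from .X/X./O./.O/X. depth 7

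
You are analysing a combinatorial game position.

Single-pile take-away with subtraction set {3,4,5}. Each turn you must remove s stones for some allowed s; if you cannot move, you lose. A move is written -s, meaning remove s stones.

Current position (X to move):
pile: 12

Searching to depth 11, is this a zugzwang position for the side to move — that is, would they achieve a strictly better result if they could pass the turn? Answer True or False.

[12] X move#1: -3:+1/9*, -4:+1/8, -5:-1/7
[9] O move#2: -3:-1/6*, -4:-1/5, -5:-1/4
[6] X move#3: -3:-1/3, -4:+1/2*, -5:+1/1
[2] end (terminal -1, O#4); searched 12 to 11
if X skipped the turn, O would face:
~ [12] O move#1: -3:+1/9*, -4:+1/8, -5:-1/7
~ [9] X move#2: -3:-1/6*, -4:-1/5, -5:-1/4
~ [6] O move#3: -3:-1/3, -4:+1/2*, -5:+1/1
~ [2] end (terminal -1, X#4); searched 12 to 11
compare (X): move=+1 vs pass=-1

zugzwang(12, X) = False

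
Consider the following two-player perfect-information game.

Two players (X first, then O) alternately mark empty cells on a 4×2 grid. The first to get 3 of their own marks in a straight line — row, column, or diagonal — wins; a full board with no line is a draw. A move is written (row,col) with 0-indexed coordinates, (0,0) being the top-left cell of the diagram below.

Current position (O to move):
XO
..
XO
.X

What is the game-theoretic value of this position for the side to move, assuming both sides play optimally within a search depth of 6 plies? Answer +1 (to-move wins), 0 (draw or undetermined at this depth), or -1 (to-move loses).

p1 O@[XO/../XO/.X]: (1,0)[XO/O./XO/.X]+0 (1,1)[XO/.O/XO/.X]+1* (3,0)[XO/../XO/OX]-1
p2 X@[XO/.O/XO/.X] terminal -1; root [XO/../XO/.X] d6

value(XO/../XO/.X, O) = +1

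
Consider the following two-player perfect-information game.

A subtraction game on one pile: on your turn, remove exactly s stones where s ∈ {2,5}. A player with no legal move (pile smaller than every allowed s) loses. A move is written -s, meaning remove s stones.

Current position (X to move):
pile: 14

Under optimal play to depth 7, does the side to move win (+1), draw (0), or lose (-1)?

ply 1, X at 14 | -2=-1→12*; -5=-1→9
ply 2, O at 12 | -2=-1→10; -5=+1→7*
ply 3, X at 7 | -2=-1→5*; -5=-1→2
ply 4, O at 5 | -2=-1→3; -5=+1→0*
ply 5: 0 is terminal -1 (X); from 14 depth 7

value(14, X) = -1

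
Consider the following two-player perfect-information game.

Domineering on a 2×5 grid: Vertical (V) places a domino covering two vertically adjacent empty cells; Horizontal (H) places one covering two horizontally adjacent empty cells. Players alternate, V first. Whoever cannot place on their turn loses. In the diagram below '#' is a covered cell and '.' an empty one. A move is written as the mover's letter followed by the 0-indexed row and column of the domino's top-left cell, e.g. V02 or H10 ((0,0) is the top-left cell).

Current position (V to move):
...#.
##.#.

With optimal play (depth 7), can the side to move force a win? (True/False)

ply 1, V at ...#./##.#. | V02=+1→..##./####.*; V04=-1→...##/##.##
ply 2, H at ..##./####. | H00=-1→####./####.*
ply 3, V at ####./####. | V04=+1→#####/#####*
ply 4: #####/##### is terminal -1 (H); from ...#./##.#. depth 7

V winning at [...#./##.#.]: True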